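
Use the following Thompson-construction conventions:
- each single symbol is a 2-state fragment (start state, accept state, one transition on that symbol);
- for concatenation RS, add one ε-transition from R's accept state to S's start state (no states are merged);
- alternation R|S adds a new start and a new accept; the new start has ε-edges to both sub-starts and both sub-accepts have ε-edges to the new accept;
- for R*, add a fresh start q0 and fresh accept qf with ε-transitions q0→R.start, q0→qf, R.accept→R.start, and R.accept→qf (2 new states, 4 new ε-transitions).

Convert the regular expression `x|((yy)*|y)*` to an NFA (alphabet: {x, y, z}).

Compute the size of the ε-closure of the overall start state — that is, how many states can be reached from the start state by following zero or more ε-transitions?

Let C(F) = |ε-closure(F.start)| within fragment F, and note whether F accepts ε. Symbol fragments have C = 1 and do not accept ε. Then:
  yy : same as the first factor's closure: |ε-closure| = 1
  (yy)* : new start has ε-edges to the inner start and to the new accept, so |ε-closure| = 2 + 1 = 3
  (yy)*|y : |ε-closure| = 1 (new start) + (3 + 1) + 1 (new accept, since some branch ε-reaches its own accept) = 6
  ((yy)*|y)* : the star's fresh start ε-reaches both the body's start and the fresh accept: |ε-closure| = 2 + 6 = 8
  x|((yy)*|y)* : new start ε-reaches every alternative's start; at least one alternative accepts ε, so the union's new accept is reached too: |ε-closure| = 1 + 1 + 8 + 1 = 11

11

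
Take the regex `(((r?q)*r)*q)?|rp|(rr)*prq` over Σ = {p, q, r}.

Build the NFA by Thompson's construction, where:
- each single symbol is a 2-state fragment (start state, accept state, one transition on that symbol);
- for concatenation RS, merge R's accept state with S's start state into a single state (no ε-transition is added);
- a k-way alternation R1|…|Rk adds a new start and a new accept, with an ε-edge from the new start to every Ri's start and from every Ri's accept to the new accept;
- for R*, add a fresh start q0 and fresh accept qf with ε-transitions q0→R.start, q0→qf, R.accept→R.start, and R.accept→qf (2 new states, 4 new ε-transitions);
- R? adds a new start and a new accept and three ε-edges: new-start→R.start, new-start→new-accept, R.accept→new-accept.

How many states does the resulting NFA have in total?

Bottom-up over the parse tree:
Each of the 11 symbol leaves contributes a 2-state fragment.
  r? : 4 states
  r?q : 5 states
  (r?q)* : 7 states
  (r?q)*r : 8 states
  ((r?q)*r)* : 10 states
  ((r?q)*r)*q : 11 states
  (((r?q)*r)*q)? : 13 states
  rp : 3 states
  rr : 3 states
  (rr)* : 5 states
  (rr)*prq : 8 states
  (((r?q)*r)*q)?|rp|(rr)*prq : 26 states

26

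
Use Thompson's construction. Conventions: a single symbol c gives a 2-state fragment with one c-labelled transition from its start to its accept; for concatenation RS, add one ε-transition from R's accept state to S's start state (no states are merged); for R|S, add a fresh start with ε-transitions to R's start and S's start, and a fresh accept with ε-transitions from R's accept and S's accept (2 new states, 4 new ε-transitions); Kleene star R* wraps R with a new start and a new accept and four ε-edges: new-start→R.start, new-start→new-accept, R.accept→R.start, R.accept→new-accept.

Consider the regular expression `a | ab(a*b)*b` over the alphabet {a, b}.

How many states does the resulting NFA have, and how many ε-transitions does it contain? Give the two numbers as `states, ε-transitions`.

Bottom-up over the parse tree:
Each of the 6 symbol leaves contributes 2 states and 0 ε-transitions.
  a* = 4 states, 4 ε-transitions
  a*b = 6 states, 5 ε-transitions
  (a*b)* = 8 states, 9 ε-transitions
  ab(a*b)*b = 14 states, 12 ε-transitions
  a | ab(a*b)*b = 18 states, 16 ε-transitions

18, 16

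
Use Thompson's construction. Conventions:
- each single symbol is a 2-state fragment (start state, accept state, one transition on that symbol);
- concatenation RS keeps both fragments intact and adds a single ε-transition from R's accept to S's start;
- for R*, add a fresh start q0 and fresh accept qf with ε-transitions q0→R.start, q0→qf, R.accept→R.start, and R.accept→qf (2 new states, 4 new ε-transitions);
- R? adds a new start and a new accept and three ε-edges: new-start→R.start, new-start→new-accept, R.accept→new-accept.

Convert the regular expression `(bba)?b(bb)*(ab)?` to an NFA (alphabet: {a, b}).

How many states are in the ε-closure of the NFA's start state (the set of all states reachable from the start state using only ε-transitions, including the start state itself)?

Let C(F) = |ε-closure(F.start)| within fragment F, and note whether F accepts ε. Symbol fragments have C = 1 and do not accept ε. Then:
  bba — |closure| equals the left operand's closure size = 1 (its accept is not ε-reachable, so the closure stops there)
  (bba)? — |closure| = 1 (new start) + 1 (body) + 1 (new accept, via ε) = 3
  bb — same as the first factor's closure: |closure| = 1
  (bb)* — new start has ε-edges to the inner start and to the new accept, so |closure| = 2 + 1 = 3
  ab — same as the first factor's closure: |closure| = 1
  (ab)? — |closure| = 1 (new start) + 1 (body) + 1 (new accept, via ε) = 3
  (bba)?b(bb)*(ab)? — |closure| = 3 + 1 = 4 (closure spills across the concat boundary because the left factor accepts ε)

4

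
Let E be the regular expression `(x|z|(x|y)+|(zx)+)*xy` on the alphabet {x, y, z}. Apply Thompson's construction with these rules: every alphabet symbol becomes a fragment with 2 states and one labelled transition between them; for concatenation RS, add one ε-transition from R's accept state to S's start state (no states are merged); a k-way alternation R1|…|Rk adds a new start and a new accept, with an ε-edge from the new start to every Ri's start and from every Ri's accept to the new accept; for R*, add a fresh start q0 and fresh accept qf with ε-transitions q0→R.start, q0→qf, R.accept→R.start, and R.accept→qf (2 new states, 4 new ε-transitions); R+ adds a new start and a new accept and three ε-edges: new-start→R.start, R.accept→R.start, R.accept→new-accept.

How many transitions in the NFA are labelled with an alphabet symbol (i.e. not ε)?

By structural recursion:
Each of the 8 symbol leaves contributes exactly 1 symbol transition.
  x|y : 2 symbol transitions
  (x|y)+ : 2 symbol transitions
  zx : 2 symbol transitions
  (zx)+ : 2 symbol transitions
  x|z|(x|y)+|(zx)+ : 6 symbol transitions
  (x|z|(x|y)+|(zx)+)* : 6 symbol transitions
  (x|z|(x|y)+|(zx)+)*xy : 8 symbol transitions

8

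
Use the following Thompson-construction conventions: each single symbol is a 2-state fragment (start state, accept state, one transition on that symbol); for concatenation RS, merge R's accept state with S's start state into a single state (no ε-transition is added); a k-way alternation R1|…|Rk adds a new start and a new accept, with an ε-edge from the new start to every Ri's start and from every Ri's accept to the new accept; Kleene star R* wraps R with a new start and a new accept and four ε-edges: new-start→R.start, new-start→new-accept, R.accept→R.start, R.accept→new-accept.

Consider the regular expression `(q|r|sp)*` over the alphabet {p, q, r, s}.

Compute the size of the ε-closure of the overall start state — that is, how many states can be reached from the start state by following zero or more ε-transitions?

6

Compute the ε-closure size of each fragment's start state recursively; a symbol fragment's start has no outgoing ε-edge, so its closure is just itself (size 1).
  sp → |ε-closure| equals the left operand's closure size = 1 (its accept is not ε-reachable, so the closure stops there)
  q|r|sp → new start ε-reaches every alternative's start; none of them accept ε, so the new accept is not reached: |ε-closure| = 1 + 1 + 1 + 1 = 4
  (q|r|sp)* → new start has ε-edges to the inner start and to the new accept, so |ε-closure| = 2 + 4 = 6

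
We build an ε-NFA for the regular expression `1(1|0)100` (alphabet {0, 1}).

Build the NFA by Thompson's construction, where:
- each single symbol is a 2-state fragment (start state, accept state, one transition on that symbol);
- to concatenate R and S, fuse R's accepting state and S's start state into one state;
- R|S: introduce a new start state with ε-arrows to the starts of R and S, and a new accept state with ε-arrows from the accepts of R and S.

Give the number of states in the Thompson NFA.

10

Recursing over subexpressions:
Each of the 6 symbol leaves contributes a 2-state fragment.
  1|0 → 6 states
  1(1|0)100 → 10 states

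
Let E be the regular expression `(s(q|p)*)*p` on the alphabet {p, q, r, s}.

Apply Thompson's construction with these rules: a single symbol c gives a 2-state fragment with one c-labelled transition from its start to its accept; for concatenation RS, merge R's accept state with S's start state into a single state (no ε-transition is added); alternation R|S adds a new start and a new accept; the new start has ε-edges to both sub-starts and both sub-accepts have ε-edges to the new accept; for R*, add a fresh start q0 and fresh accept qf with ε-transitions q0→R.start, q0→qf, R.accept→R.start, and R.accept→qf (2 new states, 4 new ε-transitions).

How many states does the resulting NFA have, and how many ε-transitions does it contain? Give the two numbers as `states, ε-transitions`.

Per subexpression:
Each of the 4 symbol leaves contributes 2 states and 0 ε-transitions.
  q|p = 6 states, 4 ε-transitions
  (q|p)* = 8 states, 8 ε-transitions
  s(q|p)* = 9 states, 8 ε-transitions
  (s(q|p)*)* = 11 states, 12 ε-transitions
  (s(q|p)*)*p = 12 states, 12 ε-transitions

12, 12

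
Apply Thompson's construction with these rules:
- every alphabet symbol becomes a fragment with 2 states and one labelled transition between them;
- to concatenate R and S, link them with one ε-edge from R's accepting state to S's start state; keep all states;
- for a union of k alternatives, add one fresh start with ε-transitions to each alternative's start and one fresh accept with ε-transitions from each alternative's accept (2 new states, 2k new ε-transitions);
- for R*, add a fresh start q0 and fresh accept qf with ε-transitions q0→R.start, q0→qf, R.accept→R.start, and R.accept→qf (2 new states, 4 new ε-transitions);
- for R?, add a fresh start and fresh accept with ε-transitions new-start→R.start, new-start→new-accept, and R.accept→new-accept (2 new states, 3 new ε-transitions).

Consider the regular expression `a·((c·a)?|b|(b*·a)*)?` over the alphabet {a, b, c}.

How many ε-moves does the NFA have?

23

Recursing over subexpressions:
Each of the 6 symbol leaves contributes 0 ε-transitions.
  c·a = 1 ε-transition
  (c·a)? = 4 ε-transitions
  b* = 4 ε-transitions
  b*·a = 5 ε-transitions
  (b*·a)* = 9 ε-transitions
  (c·a)?|b|(b*·a)* = 19 ε-transitions
  ((c·a)?|b|(b*·a)*)? = 22 ε-transitions
  a·((c·a)?|b|(b*·a)*)? = 23 ε-transitions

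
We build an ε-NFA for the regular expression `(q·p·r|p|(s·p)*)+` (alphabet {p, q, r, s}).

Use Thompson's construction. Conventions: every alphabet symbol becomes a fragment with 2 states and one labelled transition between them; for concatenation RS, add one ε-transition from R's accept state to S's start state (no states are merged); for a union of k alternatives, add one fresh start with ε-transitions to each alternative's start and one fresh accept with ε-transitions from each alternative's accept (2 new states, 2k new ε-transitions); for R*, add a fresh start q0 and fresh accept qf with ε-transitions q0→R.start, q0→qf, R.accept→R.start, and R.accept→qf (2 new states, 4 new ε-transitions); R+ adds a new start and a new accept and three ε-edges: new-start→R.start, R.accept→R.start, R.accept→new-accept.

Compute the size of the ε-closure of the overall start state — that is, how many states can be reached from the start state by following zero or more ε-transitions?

Work bottom-up. For each fragment F, track |ε-closure(F.start)| and whether F's accept lies in that closure (i.e. whether F accepts ε). A single-symbol fragment has closure size 1 and does not accept ε.
  q·p·r : C equals the left operand's closure size = 1 (its accept is not ε-reachable, so the closure stops there)
  s·p : C equals the left operand's closure size = 1 (its accept is not ε-reachable, so the closure stops there)
  (s·p)* : new start has ε-edges to the inner start and to the new accept, so C = 2 + 1 = 3
  q·p·r|p|(s·p)* : new start ε-reaches every alternative's start; at least one alternative accepts ε, so the union's new accept is reached too: C = 1 + 1 + 1 + 3 + 1 = 7
  (q·p·r|p|(s·p)*)+ : C = 1 + 7 + 1 (new accept, reached because the body accepts ε) = 9

9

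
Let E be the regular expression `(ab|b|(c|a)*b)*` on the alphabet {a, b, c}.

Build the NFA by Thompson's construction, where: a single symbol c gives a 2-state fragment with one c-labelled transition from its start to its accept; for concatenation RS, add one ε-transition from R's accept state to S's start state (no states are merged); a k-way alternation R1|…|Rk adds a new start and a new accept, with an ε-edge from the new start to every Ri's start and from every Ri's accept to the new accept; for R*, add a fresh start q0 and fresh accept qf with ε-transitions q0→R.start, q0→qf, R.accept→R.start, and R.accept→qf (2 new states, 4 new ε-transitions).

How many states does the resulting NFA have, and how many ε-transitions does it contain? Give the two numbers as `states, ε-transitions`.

Bottom-up over the parse tree:
Each of the 6 symbol leaves contributes 2 states and 0 ε-transitions.
  ab : 4 states, 1 ε-transition
  c|a : 6 states, 4 ε-transitions
  (c|a)* : 8 states, 8 ε-transitions
  (c|a)*b : 10 states, 9 ε-transitions
  ab|b|(c|a)*b : 18 states, 16 ε-transitions
  (ab|b|(c|a)*b)* : 20 states, 20 ε-transitions

20, 20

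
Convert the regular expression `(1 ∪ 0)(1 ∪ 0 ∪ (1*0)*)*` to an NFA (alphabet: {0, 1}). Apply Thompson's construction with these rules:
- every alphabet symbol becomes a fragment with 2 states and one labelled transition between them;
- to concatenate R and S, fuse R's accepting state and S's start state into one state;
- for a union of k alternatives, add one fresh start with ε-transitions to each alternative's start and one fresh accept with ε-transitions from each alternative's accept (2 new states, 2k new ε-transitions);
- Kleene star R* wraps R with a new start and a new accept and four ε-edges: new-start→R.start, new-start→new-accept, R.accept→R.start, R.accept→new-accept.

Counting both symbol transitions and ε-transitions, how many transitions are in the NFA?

Per subexpression:
Each of the 6 symbol leaves contributes 1 transition (1 symbol, 0 ε).
  1 ∪ 0 = 6 transitions (2 symbol, 4 ε)
  1* = 5 transitions (1 symbol, 4 ε)
  1*0 = 6 transitions (2 symbol, 4 ε)
  (1*0)* = 10 transitions (2 symbol, 8 ε)
  1 ∪ 0 ∪ (1*0)* = 18 transitions (4 symbol, 14 ε)
  (1 ∪ 0 ∪ (1*0)*)* = 22 transitions (4 symbol, 18 ε)
  (1 ∪ 0)(1 ∪ 0 ∪ (1*0)*)* = 28 transitions (6 symbol, 22 ε)

28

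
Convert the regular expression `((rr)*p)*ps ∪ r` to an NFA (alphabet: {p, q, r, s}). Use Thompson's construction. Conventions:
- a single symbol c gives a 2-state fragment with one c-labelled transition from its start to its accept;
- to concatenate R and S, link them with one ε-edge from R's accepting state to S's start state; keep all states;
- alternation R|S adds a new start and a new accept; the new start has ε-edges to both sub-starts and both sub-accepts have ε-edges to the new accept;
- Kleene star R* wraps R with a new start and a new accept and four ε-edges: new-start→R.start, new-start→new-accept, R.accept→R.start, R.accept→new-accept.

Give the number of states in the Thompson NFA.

18

Building bottom-up:
Each of the 6 symbol leaves contributes a 2-state fragment.
  rr → 4 states
  (rr)* → 6 states
  (rr)*p → 8 states
  ((rr)*p)* → 10 states
  ((rr)*p)*ps → 14 states
  ((rr)*p)*ps ∪ r → 18 states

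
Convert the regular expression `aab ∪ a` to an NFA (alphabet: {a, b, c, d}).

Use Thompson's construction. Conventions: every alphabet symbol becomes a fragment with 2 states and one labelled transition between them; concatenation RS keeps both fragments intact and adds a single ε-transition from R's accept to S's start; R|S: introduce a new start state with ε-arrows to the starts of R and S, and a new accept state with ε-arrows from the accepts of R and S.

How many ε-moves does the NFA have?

6

By structural recursion:
Each of the 4 symbol leaves contributes 0 ε-transitions.
  aab — 2 ε-transitions
  aab ∪ a — 6 ε-transitions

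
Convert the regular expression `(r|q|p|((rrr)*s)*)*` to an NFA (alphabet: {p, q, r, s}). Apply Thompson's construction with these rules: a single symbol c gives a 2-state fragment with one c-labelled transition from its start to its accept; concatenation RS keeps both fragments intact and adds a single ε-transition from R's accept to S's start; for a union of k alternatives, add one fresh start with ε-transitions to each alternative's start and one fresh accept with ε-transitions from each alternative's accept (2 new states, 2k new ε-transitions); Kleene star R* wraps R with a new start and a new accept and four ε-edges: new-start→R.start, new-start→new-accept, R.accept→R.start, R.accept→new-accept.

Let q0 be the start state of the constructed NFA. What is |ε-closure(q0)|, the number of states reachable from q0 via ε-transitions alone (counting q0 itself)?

Work bottom-up. For each fragment F, track |ε-closure(F.start)| and whether F's accept lies in that closure (i.e. whether F accepts ε). A single-symbol fragment has closure size 1 and does not accept ε.
  rrr — same as the first factor's closure: |ε-closure| = 1
  (rrr)* — new start has ε-edges to the inner start and to the new accept, so |ε-closure| = 2 + 1 = 3
  (rrr)*s — the left operand accepts ε, so the closure extends into the next operand (via the concat ε-link); |ε-closure| = 3 + 1 = 4
  ((rrr)*s)* — |ε-closure| = 1 (new start) + 4 (body) + 1 (new accept) = 6
  r|q|p|((rrr)*s)* — |ε-closure| = 1 (new start) + (1 + 1 + 1 + 6) + 1 (new accept, since some branch ε-reaches its own accept) = 11
  (r|q|p|((rrr)*s)*)* — new start has ε-edges to the inner start and to the new accept, so |ε-closure| = 2 + 11 = 13

13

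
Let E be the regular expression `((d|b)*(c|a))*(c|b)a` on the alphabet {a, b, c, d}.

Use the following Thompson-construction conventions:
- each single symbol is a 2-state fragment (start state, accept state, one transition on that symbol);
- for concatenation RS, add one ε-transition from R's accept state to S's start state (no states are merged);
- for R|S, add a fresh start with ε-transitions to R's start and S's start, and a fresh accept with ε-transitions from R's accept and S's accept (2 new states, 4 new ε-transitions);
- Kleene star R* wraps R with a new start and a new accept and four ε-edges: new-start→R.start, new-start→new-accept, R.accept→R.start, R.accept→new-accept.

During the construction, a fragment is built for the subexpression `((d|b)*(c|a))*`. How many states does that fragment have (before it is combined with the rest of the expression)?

16

Fragment for `((d|b)*(c|a))*`:
Each of the 4 symbol leaves contributes a 2-state fragment.
  d|b = 6 states
  (d|b)* = 8 states
  c|a = 6 states
  (d|b)*(c|a) = 14 states
  ((d|b)*(c|a))* = 16 states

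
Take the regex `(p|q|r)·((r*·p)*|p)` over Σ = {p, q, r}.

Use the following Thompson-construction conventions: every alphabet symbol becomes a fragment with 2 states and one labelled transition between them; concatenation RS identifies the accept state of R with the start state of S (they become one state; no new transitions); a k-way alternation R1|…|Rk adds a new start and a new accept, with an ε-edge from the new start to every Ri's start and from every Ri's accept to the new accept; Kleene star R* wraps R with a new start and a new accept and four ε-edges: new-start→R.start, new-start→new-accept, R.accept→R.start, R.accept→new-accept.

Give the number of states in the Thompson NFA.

18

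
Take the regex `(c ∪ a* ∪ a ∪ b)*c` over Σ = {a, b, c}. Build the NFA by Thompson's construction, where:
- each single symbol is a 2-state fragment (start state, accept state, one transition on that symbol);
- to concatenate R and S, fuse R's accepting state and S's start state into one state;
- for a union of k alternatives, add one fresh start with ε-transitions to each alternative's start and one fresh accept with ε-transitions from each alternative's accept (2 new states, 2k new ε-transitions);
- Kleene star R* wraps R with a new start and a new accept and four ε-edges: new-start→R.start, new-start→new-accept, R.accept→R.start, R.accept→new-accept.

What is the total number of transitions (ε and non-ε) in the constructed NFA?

21

Bottom-up over the parse tree:
Each of the 5 symbol leaves contributes 1 transition (1 symbol, 0 ε).
  a* — 5 transitions (1 symbol, 4 ε)
  c ∪ a* ∪ a ∪ b — 16 transitions (4 symbol, 12 ε)
  (c ∪ a* ∪ a ∪ b)* — 20 transitions (4 symbol, 16 ε)
  (c ∪ a* ∪ a ∪ b)*c — 21 transitions (5 symbol, 16 ε)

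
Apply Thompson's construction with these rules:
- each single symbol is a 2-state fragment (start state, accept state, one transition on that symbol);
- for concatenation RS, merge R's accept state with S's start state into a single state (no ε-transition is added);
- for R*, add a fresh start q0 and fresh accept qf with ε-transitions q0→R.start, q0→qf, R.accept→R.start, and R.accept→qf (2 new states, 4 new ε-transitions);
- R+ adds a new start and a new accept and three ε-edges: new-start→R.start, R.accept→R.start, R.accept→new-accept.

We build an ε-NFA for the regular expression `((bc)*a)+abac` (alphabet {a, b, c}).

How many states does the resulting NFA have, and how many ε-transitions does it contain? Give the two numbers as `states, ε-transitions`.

Bottom-up over the parse tree:
Each of the 7 symbol leaves contributes 2 states and 0 ε-transitions.
  bc — 3 states, 0 ε-transitions
  (bc)* — 5 states, 4 ε-transitions
  (bc)*a — 6 states, 4 ε-transitions
  ((bc)*a)+ — 8 states, 7 ε-transitions
  ((bc)*a)+abac — 12 states, 7 ε-transitions

12, 7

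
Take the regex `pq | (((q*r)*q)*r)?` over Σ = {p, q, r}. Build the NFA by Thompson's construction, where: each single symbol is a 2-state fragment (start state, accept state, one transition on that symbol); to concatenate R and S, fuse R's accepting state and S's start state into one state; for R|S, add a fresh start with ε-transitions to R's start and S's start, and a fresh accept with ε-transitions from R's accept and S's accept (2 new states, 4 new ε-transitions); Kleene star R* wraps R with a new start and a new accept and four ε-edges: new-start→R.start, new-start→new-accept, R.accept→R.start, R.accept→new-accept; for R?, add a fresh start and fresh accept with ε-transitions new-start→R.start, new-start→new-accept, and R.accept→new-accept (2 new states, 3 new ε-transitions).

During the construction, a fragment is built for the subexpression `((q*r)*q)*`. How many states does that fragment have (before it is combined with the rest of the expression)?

10

Fragment for `((q*r)*q)*`:
Each of the 3 symbol leaves contributes a 2-state fragment.
  q* = 4 states
  q*r = 5 states
  (q*r)* = 7 states
  (q*r)*q = 8 states
  ((q*r)*q)* = 10 states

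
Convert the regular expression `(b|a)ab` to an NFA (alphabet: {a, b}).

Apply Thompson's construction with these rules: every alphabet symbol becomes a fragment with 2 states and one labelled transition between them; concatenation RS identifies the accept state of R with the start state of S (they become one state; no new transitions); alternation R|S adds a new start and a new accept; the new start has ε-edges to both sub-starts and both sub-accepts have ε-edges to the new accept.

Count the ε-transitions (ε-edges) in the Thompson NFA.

4

Recursing over subexpressions:
Each of the 4 symbol leaves contributes 0 ε-transitions.
  b|a → 4 ε-transitions
  (b|a)ab → 4 ε-transitions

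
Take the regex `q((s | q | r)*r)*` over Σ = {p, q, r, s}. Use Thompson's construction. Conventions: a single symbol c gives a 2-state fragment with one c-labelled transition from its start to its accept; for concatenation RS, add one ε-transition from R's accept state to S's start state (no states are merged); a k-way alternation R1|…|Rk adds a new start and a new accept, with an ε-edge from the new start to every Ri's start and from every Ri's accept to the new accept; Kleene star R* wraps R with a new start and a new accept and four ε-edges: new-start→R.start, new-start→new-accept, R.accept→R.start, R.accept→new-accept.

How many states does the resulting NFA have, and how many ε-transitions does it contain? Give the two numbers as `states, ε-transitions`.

Building bottom-up:
Each of the 5 symbol leaves contributes 2 states and 0 ε-transitions.
  s | q | r : 8 states, 6 ε-transitions
  (s | q | r)* : 10 states, 10 ε-transitions
  (s | q | r)*r : 12 states, 11 ε-transitions
  ((s | q | r)*r)* : 14 states, 15 ε-transitions
  q((s | q | r)*r)* : 16 states, 16 ε-transitions

16, 16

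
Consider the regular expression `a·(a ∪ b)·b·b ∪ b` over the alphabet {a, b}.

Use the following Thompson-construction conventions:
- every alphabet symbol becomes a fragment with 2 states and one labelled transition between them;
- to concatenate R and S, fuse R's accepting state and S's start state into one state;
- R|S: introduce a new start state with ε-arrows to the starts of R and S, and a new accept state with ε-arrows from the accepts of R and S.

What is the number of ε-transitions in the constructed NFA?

8

Recursing over subexpressions:
Each of the 6 symbol leaves contributes 0 ε-transitions.
  a ∪ b = 4 ε-transitions
  a·(a ∪ b)·b·b = 4 ε-transitions
  a·(a ∪ b)·b·b ∪ b = 8 ε-transitions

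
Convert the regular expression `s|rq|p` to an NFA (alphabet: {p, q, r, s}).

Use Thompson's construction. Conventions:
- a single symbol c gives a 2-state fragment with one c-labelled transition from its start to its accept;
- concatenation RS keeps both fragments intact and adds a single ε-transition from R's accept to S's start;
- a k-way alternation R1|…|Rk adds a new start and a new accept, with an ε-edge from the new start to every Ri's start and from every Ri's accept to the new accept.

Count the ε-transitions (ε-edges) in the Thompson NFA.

By structural recursion:
Each of the 4 symbol leaves contributes 0 ε-transitions.
  rq — 1 ε-transition
  s|rq|p — 7 ε-transitions

7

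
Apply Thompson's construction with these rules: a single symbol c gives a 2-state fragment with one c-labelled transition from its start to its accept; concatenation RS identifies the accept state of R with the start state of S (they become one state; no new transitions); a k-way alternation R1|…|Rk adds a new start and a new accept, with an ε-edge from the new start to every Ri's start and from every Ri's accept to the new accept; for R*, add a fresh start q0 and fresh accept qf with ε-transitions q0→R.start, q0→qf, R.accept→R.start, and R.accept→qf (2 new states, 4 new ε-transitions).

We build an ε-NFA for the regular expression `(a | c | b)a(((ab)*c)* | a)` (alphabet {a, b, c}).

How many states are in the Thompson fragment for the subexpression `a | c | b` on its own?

Fragment for `a | c | b`:
Each of the 3 symbol leaves contributes a 2-state fragment.
  a | c | b : 8 states

8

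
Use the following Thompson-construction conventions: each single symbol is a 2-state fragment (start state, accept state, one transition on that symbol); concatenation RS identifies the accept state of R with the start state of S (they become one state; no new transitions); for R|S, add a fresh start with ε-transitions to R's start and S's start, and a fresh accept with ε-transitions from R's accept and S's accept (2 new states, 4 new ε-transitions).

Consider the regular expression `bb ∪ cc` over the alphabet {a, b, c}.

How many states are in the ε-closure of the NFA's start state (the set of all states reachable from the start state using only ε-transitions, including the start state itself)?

3

Let C(F) = |ε-closure(F.start)| within fragment F, and note whether F accepts ε. Symbol fragments have C = 1 and do not accept ε. Then:
  bb : same as the first factor's closure: |ε-closure| = 1
  cc : |ε-closure| equals the left operand's closure size = 1 (its accept is not ε-reachable, so the closure stops there)
  bb ∪ cc : |ε-closure| = 1 + 1 + 1 = 3 (the new accept is not ε-reachable since no branch accepts ε)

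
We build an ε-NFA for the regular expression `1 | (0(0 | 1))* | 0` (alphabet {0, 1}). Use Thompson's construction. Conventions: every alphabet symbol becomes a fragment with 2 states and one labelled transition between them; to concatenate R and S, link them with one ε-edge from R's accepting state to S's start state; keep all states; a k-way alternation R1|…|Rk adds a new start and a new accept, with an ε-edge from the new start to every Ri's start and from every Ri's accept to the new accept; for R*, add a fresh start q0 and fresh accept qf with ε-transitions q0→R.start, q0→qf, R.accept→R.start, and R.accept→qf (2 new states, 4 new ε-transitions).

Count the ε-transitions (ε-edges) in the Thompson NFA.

15

Building bottom-up:
Each of the 5 symbol leaves contributes 0 ε-transitions.
  0 | 1 — 4 ε-transitions
  0(0 | 1) — 5 ε-transitions
  (0(0 | 1))* — 9 ε-transitions
  1 | (0(0 | 1))* | 0 — 15 ε-transitions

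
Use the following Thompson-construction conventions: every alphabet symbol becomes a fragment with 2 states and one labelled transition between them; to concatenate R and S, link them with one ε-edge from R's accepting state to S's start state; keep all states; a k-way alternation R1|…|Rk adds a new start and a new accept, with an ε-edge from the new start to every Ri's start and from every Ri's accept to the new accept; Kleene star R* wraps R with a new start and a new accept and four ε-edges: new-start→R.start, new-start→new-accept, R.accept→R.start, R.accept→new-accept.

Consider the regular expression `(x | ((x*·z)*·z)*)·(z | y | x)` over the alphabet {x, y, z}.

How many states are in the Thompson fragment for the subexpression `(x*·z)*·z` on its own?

Fragment for `(x*·z)*·z`:
Each of the 3 symbol leaves contributes a 2-state fragment.
  x* — 4 states
  x*·z — 6 states
  (x*·z)* — 8 states
  (x*·z)*·z — 10 states

10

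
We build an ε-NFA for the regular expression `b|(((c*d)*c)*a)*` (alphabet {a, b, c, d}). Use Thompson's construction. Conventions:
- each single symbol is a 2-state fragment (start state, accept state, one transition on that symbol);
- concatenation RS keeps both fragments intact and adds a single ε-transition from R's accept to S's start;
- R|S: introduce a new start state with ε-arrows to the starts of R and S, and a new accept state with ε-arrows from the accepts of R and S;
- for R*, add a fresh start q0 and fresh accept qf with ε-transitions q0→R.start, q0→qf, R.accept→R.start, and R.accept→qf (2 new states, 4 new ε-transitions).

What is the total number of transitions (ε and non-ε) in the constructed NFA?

28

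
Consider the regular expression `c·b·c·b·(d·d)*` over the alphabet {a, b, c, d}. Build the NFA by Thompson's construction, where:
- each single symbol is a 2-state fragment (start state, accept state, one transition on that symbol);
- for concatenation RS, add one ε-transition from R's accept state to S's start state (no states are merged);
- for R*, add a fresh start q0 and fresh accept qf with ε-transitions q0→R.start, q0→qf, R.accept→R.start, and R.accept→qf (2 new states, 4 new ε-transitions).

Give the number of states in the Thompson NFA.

14

Per subexpression:
Each of the 6 symbol leaves contributes a 2-state fragment.
  d·d : 4 states
  (d·d)* : 6 states
  c·b·c·b·(d·d)* : 14 states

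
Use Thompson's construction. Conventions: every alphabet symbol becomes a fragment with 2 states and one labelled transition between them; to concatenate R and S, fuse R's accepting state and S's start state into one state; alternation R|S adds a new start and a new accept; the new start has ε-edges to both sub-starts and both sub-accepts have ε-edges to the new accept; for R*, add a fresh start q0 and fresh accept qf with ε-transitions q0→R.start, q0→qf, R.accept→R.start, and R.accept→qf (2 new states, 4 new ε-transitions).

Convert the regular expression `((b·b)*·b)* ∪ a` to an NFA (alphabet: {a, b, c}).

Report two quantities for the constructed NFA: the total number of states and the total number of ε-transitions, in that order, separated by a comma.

Per subexpression:
Each of the 4 symbol leaves contributes 2 states and 0 ε-transitions.
  b·b — 3 states, 0 ε-transitions
  (b·b)* — 5 states, 4 ε-transitions
  (b·b)*·b — 6 states, 4 ε-transitions
  ((b·b)*·b)* — 8 states, 8 ε-transitions
  ((b·b)*·b)* ∪ a — 12 states, 12 ε-transitions

12, 12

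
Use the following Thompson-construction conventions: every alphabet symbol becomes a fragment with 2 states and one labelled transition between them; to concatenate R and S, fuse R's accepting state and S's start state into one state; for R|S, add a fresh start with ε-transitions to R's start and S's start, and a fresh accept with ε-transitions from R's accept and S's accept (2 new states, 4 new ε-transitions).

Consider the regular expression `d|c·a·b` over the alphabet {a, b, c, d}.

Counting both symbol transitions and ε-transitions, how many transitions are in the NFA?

8

Bottom-up over the parse tree:
Each of the 4 symbol leaves contributes 1 transition (1 symbol, 0 ε).
  c·a·b — 3 transitions (3 symbol, 0 ε)
  d|c·a·b — 8 transitions (4 symbol, 4 ε)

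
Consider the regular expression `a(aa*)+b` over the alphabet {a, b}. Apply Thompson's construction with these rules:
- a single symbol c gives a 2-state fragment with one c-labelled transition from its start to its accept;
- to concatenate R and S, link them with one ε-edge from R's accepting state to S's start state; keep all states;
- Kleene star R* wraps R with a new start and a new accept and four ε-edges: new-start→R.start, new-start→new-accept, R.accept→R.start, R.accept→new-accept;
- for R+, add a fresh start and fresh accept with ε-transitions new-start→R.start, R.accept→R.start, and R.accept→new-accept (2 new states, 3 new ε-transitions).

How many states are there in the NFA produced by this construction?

12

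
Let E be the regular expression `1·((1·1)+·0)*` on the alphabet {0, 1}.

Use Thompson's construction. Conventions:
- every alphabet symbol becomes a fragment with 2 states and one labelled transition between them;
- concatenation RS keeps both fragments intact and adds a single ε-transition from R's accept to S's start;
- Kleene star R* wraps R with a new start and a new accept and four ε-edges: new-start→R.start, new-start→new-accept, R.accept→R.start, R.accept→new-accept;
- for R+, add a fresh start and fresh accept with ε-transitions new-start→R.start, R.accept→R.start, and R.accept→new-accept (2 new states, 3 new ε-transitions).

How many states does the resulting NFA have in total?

By structural recursion:
Each of the 4 symbol leaves contributes a 2-state fragment.
  1·1 — 4 states
  (1·1)+ — 6 states
  (1·1)+·0 — 8 states
  ((1·1)+·0)* — 10 states
  1·((1·1)+·0)* — 12 states

12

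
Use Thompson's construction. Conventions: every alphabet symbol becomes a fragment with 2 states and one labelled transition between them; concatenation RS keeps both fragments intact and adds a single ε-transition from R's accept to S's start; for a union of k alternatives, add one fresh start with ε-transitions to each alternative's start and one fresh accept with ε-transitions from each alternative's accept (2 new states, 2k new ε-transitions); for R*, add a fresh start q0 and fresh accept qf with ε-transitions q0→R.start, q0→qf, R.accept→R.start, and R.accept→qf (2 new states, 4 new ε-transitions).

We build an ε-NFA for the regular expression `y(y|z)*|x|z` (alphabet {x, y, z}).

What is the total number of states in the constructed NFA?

Bottom-up over the parse tree:
Each of the 5 symbol leaves contributes a 2-state fragment.
  y|z : 6 states
  (y|z)* : 8 states
  y(y|z)* : 10 states
  y(y|z)*|x|z : 16 states

16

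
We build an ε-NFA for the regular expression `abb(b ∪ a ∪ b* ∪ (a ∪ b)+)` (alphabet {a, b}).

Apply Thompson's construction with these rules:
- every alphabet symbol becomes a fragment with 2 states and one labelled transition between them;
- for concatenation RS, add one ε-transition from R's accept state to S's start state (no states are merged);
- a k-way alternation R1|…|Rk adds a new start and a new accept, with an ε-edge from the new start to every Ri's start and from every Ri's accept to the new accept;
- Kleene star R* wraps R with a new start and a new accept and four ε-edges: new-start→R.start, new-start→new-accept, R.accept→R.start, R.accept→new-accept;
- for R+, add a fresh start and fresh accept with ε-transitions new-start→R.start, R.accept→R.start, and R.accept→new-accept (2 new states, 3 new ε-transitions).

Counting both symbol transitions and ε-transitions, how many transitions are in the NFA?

Building bottom-up:
Each of the 8 symbol leaves contributes 1 transition (1 symbol, 0 ε).
  b* : 5 transitions (1 symbol, 4 ε)
  a ∪ b : 6 transitions (2 symbol, 4 ε)
  (a ∪ b)+ : 9 transitions (2 symbol, 7 ε)
  b ∪ a ∪ b* ∪ (a ∪ b)+ : 24 transitions (5 symbol, 19 ε)
  abb(b ∪ a ∪ b* ∪ (a ∪ b)+) : 30 transitions (8 symbol, 22 ε)

30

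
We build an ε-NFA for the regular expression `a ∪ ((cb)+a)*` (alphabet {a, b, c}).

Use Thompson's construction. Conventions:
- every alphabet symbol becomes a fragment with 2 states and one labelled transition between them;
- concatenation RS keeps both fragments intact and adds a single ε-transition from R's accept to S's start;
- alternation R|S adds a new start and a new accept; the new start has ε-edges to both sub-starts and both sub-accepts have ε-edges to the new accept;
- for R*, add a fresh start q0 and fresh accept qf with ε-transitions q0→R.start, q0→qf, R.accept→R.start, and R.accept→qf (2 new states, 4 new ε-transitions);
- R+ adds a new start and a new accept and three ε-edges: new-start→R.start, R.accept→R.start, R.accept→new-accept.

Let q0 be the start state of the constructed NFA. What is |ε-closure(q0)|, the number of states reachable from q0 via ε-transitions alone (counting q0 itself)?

7

Work bottom-up. For each fragment F, track |ε-closure(F.start)| and whether F's accept lies in that closure (i.e. whether F accepts ε). A single-symbol fragment has closure size 1 and does not accept ε.
  cb : same as the first factor's closure: |closure| = 1
  (cb)+ : new start ε-reaches only the body's start; the new accept needs a symbol first: |closure| = 1 + 1 = 2
  (cb)+a : |closure| equals the left operand's closure size = 2 (its accept is not ε-reachable, so the closure stops there)
  ((cb)+a)* : the star's fresh start ε-reaches both the body's start and the fresh accept: |closure| = 2 + 2 = 4
  a ∪ ((cb)+a)* : |closure| = 1 (new start) + (1 + 4) + 1 (new accept, since some branch ε-reaches its own accept) = 7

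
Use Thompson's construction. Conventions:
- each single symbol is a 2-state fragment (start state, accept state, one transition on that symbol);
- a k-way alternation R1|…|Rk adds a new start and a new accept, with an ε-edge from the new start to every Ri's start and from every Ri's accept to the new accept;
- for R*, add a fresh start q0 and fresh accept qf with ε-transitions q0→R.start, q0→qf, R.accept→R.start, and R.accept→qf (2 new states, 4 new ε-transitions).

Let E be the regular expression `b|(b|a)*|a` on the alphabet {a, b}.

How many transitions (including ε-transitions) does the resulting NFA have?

Per subexpression:
Each of the 4 symbol leaves contributes 1 transition (1 symbol, 0 ε).
  b|a : 6 transitions (2 symbol, 4 ε)
  (b|a)* : 10 transitions (2 symbol, 8 ε)
  b|(b|a)*|a : 18 transitions (4 symbol, 14 ε)

18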